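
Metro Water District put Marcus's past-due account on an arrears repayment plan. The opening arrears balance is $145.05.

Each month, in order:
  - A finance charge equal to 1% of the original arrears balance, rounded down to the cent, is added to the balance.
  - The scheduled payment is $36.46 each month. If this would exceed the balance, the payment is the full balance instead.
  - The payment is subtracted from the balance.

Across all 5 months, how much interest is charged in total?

$7.25

Month 1: $145.05 +$1.45 interest = $146.50; pay $36.46 → $110.04
Month 2: $110.04 +$1.45 interest = $111.49; pay $36.46 → $75.03
Month 3: $75.03 +$1.45 interest = $76.48; pay $36.46 → $40.02
Month 4: $40.02 +$1.45 interest = $41.47; pay $36.46 → $5.01
Month 5: $5.01 +$1.45 interest = $6.46; pay $6.46 → $0.00
Total interest: $1.45 + $1.45 + $1.45 + $1.45 + $1.45 = $7.25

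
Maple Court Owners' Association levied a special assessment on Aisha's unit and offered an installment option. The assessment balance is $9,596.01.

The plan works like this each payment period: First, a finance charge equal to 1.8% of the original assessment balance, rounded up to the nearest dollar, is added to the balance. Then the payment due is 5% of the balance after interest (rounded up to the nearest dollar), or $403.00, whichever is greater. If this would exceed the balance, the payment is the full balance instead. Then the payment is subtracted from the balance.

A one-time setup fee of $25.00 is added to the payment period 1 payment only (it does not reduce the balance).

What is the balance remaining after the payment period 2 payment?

$8,980.01

Payment period 1: opening $9,596.01; interest $173.00 → $9,769.01; payment $489.00 (+ $25.00 fee); balance $9,280.01
Payment period 2: opening $9,280.01; interest $173.00 → $9,453.01; payment $473.00; balance $8,980.01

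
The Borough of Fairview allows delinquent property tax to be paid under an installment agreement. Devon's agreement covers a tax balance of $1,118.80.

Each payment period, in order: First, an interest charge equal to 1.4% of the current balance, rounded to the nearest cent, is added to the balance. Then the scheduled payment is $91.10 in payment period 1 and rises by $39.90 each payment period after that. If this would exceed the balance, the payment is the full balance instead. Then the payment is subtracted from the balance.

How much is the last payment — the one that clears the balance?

Payment period 1: opening $1,118.80; interest $15.66 → $1,134.46; payment $91.10; balance $1,043.36
Payment period 2: opening $1,043.36; interest $14.61 → $1,057.97; payment $131.00; balance $926.97
Payment period 3: opening $926.97; interest $12.98 → $939.95; payment $170.90; balance $769.05
Payment period 4: opening $769.05; interest $10.77 → $779.82; payment $210.80; balance $569.02
Payment period 5: opening $569.02; interest $7.97 → $576.99; payment $250.70; balance $326.29
Payment period 6: opening $326.29; interest $4.57 → $330.86; payment $290.60; balance $40.26
Payment period 7: opening $40.26; interest $0.56 → $40.82; payment $40.82; balance $0.00

$40.82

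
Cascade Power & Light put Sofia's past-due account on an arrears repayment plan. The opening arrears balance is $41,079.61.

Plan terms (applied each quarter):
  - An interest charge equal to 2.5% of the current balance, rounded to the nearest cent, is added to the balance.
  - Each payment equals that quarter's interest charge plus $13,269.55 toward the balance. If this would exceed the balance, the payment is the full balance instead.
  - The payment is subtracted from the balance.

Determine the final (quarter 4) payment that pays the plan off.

Quarter 1: opening $41,079.61; interest $1,026.99 → $42,106.60; payment $14,296.54; balance $27,810.06
Quarter 2: opening $27,810.06; interest $695.25 → $28,505.31; payment $13,964.80; balance $14,540.51
Quarter 3: opening $14,540.51; interest $363.51 → $14,904.02; payment $13,633.06; balance $1,270.96
Quarter 4: opening $1,270.96; interest $31.77 → $1,302.73; payment $1,302.73; balance $0.00

$1,302.73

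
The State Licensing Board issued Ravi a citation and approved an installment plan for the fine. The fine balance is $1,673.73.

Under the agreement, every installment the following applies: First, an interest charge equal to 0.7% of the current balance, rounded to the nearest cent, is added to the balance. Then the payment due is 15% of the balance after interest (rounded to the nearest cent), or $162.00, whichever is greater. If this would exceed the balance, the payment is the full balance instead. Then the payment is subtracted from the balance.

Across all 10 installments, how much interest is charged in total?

Installment 1: opening $1,673.73; interest $11.72 → $1,685.45; payment $252.82; balance $1,432.63
Installment 2: opening $1,432.63; interest $10.03 → $1,442.66; payment $216.40; balance $1,226.26
Installment 3: opening $1,226.26; interest $8.58 → $1,234.84; payment $185.23; balance $1,049.61
Installment 4: opening $1,049.61; interest $7.35 → $1,056.96; payment $162.00; balance $894.96
Installment 5: opening $894.96; interest $6.26 → $901.22; payment $162.00; balance $739.22
Installment 6: opening $739.22; interest $5.17 → $744.39; payment $162.00; balance $582.39
Installment 7: opening $582.39; interest $4.08 → $586.47; payment $162.00; balance $424.47
Installment 8: opening $424.47; interest $2.97 → $427.44; payment $162.00; balance $265.44
Installment 9: opening $265.44; interest $1.86 → $267.30; payment $162.00; balance $105.30
Installment 10: opening $105.30; interest $0.74 → $106.04; payment $106.04; balance $0.00
Total interest: $11.72 + $10.03 + $8.58 + $7.35 + $6.26 + $5.17 + $4.08 + $2.97 + $1.86 + $0.74 = $58.76

$58.76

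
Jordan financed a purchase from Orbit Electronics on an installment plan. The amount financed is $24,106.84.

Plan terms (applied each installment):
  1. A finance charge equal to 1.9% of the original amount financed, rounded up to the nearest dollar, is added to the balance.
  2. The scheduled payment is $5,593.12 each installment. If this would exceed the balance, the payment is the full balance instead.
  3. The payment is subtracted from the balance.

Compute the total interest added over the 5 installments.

Installment 1: opening $24,106.84; interest $459.00 → $24,565.84; payment $5,593.12; balance $18,972.72
Installment 2: opening $18,972.72; interest $459.00 → $19,431.72; payment $5,593.12; balance $13,838.60
Installment 3: opening $13,838.60; interest $459.00 → $14,297.60; payment $5,593.12; balance $8,704.48
Installment 4: opening $8,704.48; interest $459.00 → $9,163.48; payment $5,593.12; balance $3,570.36
Installment 5: opening $3,570.36; interest $459.00 → $4,029.36; payment $4,029.36; balance $0.00
Total interest: $459.00 + $459.00 + $459.00 + $459.00 + $459.00 = $2,295.00

$2,295.00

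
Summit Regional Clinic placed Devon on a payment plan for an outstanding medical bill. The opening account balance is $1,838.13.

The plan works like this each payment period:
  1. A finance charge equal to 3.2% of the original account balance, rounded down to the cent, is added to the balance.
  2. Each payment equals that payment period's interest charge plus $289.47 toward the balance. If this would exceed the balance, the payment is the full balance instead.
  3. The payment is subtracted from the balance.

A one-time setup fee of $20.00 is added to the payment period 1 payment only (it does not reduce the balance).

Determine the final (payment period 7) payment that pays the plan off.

$160.13

Payment period 1: $1,838.13 +$58.82 interest = $1,896.95; pay $348.29 (+ $20.00 fee) → $1,548.66
Payment period 2: $1,548.66 +$58.82 interest = $1,607.48; pay $348.29 → $1,259.19
Payment period 3: $1,259.19 +$58.82 interest = $1,318.01; pay $348.29 → $969.72
Payment period 4: $969.72 +$58.82 interest = $1,028.54; pay $348.29 → $680.25
Payment period 5: $680.25 +$58.82 interest = $739.07; pay $348.29 → $390.78
Payment period 6: $390.78 +$58.82 interest = $449.60; pay $348.29 → $101.31
Payment period 7: $101.31 +$58.82 interest = $160.13; pay $160.13 → $0.00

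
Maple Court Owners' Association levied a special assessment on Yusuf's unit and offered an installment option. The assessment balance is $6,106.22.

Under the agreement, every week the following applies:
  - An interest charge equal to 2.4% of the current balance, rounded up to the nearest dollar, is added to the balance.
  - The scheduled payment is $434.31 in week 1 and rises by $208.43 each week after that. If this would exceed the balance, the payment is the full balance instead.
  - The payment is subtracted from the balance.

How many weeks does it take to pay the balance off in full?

Week 1: $6,106.22 +$147.00 interest = $6,253.22; pay $434.31 → $5,818.91
Week 2: $5,818.91 +$140.00 interest = $5,958.91; pay $642.74 → $5,316.17
Week 3: $5,316.17 +$128.00 interest = $5,444.17; pay $851.17 → $4,593.00
Week 4: $4,593.00 +$111.00 interest = $4,704.00; pay $1,059.60 → $3,644.40
Week 5: $3,644.40 +$88.00 interest = $3,732.40; pay $1,268.03 → $2,464.37
Week 6: $2,464.37 +$60.00 interest = $2,524.37; pay $1,476.46 → $1,047.91
Week 7: $1,047.91 +$26.00 interest = $1,073.91; pay $1,073.91 → $0.00
Balance reaches $0.00 in week 7.

7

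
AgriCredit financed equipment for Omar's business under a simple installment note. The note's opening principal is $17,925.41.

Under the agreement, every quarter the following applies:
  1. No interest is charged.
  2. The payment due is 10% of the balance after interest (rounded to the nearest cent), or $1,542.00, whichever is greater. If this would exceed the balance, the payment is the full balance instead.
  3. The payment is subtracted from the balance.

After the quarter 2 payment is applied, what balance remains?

$14,519.58

Quarter 1: opening $17,925.41; payment $1,792.54; balance $16,132.87
Quarter 2: opening $16,132.87; payment $1,613.29; balance $14,519.58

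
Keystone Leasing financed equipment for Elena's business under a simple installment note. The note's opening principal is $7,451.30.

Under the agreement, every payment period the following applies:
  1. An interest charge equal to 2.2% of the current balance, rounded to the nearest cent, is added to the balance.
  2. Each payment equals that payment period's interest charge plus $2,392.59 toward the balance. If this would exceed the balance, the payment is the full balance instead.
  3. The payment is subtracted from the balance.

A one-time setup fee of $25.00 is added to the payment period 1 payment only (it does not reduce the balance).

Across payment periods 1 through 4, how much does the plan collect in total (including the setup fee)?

$7,816.19

Payment period 1: opening $7,451.30; interest $163.93 → $7,615.23; payment $2,556.52 (+ $25.00 fee); balance $5,058.71
Payment period 2: opening $5,058.71; interest $111.29 → $5,170.00; payment $2,503.88; balance $2,666.12
Payment period 3: opening $2,666.12; interest $58.65 → $2,724.77; payment $2,451.24; balance $273.53
Payment period 4: opening $273.53; interest $6.02 → $279.55; payment $279.55; balance $0.00
Total paid: $7,816.19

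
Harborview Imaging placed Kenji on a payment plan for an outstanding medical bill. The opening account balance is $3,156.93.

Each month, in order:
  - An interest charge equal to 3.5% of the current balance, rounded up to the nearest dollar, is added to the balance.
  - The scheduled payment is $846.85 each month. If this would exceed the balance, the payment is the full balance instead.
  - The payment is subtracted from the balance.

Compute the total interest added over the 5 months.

Month 1: opening $3,156.93; interest $111.00 → $3,267.93; payment $846.85; balance $2,421.08
Month 2: opening $2,421.08; interest $85.00 → $2,506.08; payment $846.85; balance $1,659.23
Month 3: opening $1,659.23; interest $59.00 → $1,718.23; payment $846.85; balance $871.38
Month 4: opening $871.38; interest $31.00 → $902.38; payment $846.85; balance $55.53
Month 5: opening $55.53; interest $2.00 → $57.53; payment $57.53; balance $0.00
Total interest: $111.00 + $85.00 + $59.00 + $31.00 + $2.00 = $288.00

$288.00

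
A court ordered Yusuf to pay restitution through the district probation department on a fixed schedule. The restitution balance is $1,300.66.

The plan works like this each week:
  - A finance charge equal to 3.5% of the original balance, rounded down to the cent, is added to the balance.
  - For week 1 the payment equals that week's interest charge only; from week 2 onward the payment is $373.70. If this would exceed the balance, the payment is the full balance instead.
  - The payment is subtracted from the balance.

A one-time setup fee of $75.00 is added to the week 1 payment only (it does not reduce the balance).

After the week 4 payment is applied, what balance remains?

Week 1: $1,300.66 +$45.52 interest = $1,346.18; pay $45.52 (+ $75.00 fee) → $1,300.66
Week 2: $1,300.66 +$45.52 interest = $1,346.18; pay $373.70 → $972.48
Week 3: $972.48 +$45.52 interest = $1,018.00; pay $373.70 → $644.30
Week 4: $644.30 +$45.52 interest = $689.82; pay $373.70 → $316.12

$316.12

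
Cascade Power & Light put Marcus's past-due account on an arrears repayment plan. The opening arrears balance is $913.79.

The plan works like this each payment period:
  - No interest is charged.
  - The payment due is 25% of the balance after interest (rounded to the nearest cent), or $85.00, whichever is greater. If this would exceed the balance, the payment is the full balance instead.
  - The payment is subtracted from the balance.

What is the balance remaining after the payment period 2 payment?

$514.00

Payment period 1: opening $913.79; payment $228.45; balance $685.34
Payment period 2: opening $685.34; payment $171.34; balance $514.00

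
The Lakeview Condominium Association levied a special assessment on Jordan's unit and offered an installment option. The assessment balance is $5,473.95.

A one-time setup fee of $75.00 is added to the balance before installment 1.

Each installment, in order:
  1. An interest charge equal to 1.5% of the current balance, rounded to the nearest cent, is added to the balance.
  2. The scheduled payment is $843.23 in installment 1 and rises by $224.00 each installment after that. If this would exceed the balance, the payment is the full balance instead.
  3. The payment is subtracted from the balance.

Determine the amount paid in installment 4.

$1,515.23

Installment 1: $5,548.95 +$83.23 interest = $5,632.18; pay $843.23 → $4,788.95
Installment 2: $4,788.95 +$71.83 interest = $4,860.78; pay $1,067.23 → $3,793.55
Installment 3: $3,793.55 +$56.90 interest = $3,850.45; pay $1,291.23 → $2,559.22
Installment 4: $2,559.22 +$38.39 interest = $2,597.61; pay $1,515.23 → $1,082.38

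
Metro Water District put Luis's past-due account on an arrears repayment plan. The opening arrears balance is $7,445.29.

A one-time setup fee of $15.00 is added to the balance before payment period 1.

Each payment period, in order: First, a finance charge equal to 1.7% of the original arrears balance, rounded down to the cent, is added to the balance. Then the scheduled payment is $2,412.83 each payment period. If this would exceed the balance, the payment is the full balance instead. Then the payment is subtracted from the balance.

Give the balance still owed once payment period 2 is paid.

$2,887.75

Payment period 1: $7,460.29 +$126.56 interest = $7,586.85; pay $2,412.83 → $5,174.02
Payment period 2: $5,174.02 +$126.56 interest = $5,300.58; pay $2,412.83 → $2,887.75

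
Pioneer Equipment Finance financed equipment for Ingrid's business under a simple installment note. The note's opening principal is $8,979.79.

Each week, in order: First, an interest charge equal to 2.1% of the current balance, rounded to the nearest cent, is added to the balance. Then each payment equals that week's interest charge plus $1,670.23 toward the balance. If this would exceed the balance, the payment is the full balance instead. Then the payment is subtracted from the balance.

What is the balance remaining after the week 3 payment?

Week 1: opening $8,979.79; interest $188.58 → $9,168.37; payment $1,858.81; balance $7,309.56
Week 2: opening $7,309.56; interest $153.50 → $7,463.06; payment $1,823.73; balance $5,639.33
Week 3: opening $5,639.33; interest $118.43 → $5,757.76; payment $1,788.66; balance $3,969.10

$3,969.10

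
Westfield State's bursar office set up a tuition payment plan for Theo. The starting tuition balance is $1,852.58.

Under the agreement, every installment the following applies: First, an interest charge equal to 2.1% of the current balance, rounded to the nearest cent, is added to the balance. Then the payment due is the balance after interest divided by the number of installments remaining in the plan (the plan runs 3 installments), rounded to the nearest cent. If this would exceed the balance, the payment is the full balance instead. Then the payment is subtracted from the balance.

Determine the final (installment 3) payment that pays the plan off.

$657.25

Installment 1: opening $1,852.58; interest $38.90 → $1,891.48; payment $630.49; balance $1,260.99
Installment 2: opening $1,260.99; interest $26.48 → $1,287.47; payment $643.74; balance $643.73
Installment 3: opening $643.73; interest $13.52 → $657.25; payment $657.25; balance $0.00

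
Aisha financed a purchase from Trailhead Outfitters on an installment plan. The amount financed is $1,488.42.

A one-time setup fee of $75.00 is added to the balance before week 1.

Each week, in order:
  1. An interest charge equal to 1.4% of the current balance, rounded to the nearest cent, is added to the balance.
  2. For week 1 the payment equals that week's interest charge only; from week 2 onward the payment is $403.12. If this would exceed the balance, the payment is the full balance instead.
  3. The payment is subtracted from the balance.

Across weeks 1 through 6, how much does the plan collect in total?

Week 1: $1,563.42 +$21.89 interest = $1,585.31; pay $21.89 → $1,563.42
Week 2: $1,563.42 +$21.89 interest = $1,585.31; pay $403.12 → $1,182.19
Week 3: $1,182.19 +$16.55 interest = $1,198.74; pay $403.12 → $795.62
Week 4: $795.62 +$11.14 interest = $806.76; pay $403.12 → $403.64
Week 5: $403.64 +$5.65 interest = $409.29; pay $403.12 → $6.17
Week 6: $6.17 +$0.09 interest = $6.26; pay $6.26 → $0.00
Total paid: $1,640.63

$1,640.63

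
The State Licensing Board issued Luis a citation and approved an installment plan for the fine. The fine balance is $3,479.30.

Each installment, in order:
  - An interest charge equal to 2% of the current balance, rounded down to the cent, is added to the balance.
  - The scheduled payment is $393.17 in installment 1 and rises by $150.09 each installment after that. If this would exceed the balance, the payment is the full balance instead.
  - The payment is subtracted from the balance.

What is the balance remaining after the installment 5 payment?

$264.11

Installment 1: $3,479.30 +$69.58 interest = $3,548.88; pay $393.17 → $3,155.71
Installment 2: $3,155.71 +$63.11 interest = $3,218.82; pay $543.26 → $2,675.56
Installment 3: $2,675.56 +$53.51 interest = $2,729.07; pay $693.35 → $2,035.72
Installment 4: $2,035.72 +$40.71 interest = $2,076.43; pay $843.44 → $1,232.99
Installment 5: $1,232.99 +$24.65 interest = $1,257.64; pay $993.53 → $264.11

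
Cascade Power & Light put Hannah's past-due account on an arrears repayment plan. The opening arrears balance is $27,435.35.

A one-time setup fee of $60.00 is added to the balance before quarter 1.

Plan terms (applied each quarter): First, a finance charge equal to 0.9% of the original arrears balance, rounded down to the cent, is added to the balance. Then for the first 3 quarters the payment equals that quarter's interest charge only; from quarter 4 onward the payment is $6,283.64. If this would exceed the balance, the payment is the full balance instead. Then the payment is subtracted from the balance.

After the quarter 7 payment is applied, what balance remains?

Quarter 1: $27,495.35 +$246.91 interest = $27,742.26; pay $246.91 → $27,495.35
Quarter 2: $27,495.35 +$246.91 interest = $27,742.26; pay $246.91 → $27,495.35
Quarter 3: $27,495.35 +$246.91 interest = $27,742.26; pay $246.91 → $27,495.35
Quarter 4: $27,495.35 +$246.91 interest = $27,742.26; pay $6,283.64 → $21,458.62
Quarter 5: $21,458.62 +$246.91 interest = $21,705.53; pay $6,283.64 → $15,421.89
Quarter 6: $15,421.89 +$246.91 interest = $15,668.80; pay $6,283.64 → $9,385.16
Quarter 7: $9,385.16 +$246.91 interest = $9,632.07; pay $6,283.64 → $3,348.43

$3,348.43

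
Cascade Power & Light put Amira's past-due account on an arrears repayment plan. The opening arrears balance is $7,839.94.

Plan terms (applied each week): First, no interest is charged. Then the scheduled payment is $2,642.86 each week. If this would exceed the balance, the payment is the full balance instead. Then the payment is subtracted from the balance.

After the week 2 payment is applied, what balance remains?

Week 1: opening $7,839.94; payment $2,642.86; balance $5,197.08
Week 2: opening $5,197.08; payment $2,642.86; balance $2,554.22

$2,554.22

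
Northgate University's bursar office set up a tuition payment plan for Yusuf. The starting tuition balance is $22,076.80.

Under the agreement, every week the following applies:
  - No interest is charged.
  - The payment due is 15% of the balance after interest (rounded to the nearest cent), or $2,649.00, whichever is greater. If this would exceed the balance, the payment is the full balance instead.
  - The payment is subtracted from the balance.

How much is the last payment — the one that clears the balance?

Week 1: opening $22,076.80; payment $3,311.52; balance $18,765.28
Week 2: opening $18,765.28; payment $2,814.79; balance $15,950.49
Week 3: opening $15,950.49; payment $2,649.00; balance $13,301.49
Week 4: opening $13,301.49; payment $2,649.00; balance $10,652.49
Week 5: opening $10,652.49; payment $2,649.00; balance $8,003.49
Week 6: opening $8,003.49; payment $2,649.00; balance $5,354.49
Week 7: opening $5,354.49; payment $2,649.00; balance $2,705.49
Week 8: opening $2,705.49; payment $2,649.00; balance $56.49
Week 9: opening $56.49; payment $56.49; balance $0.00

$56.49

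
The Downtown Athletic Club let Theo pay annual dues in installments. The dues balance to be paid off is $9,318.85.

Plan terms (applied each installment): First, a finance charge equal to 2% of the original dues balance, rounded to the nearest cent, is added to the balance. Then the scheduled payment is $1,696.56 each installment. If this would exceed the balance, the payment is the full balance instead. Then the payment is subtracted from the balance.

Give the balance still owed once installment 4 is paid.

$3,278.13

Installment 1: $9,318.85 +$186.38 interest = $9,505.23; pay $1,696.56 → $7,808.67
Installment 2: $7,808.67 +$186.38 interest = $7,995.05; pay $1,696.56 → $6,298.49
Installment 3: $6,298.49 +$186.38 interest = $6,484.87; pay $1,696.56 → $4,788.31
Installment 4: $4,788.31 +$186.38 interest = $4,974.69; pay $1,696.56 → $3,278.13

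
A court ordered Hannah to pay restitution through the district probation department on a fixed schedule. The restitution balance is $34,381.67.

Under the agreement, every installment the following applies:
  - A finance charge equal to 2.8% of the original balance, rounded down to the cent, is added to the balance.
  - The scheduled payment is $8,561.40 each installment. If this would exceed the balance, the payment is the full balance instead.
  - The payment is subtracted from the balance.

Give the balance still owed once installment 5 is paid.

$0.00

Installment 1: $34,381.67 +$962.68 interest = $35,344.35; pay $8,561.40 → $26,782.95
Installment 2: $26,782.95 +$962.68 interest = $27,745.63; pay $8,561.40 → $19,184.23
Installment 3: $19,184.23 +$962.68 interest = $20,146.91; pay $8,561.40 → $11,585.51
Installment 4: $11,585.51 +$962.68 interest = $12,548.19; pay $8,561.40 → $3,986.79
Installment 5: $3,986.79 +$962.68 interest = $4,949.47; pay $4,949.47 → $0.00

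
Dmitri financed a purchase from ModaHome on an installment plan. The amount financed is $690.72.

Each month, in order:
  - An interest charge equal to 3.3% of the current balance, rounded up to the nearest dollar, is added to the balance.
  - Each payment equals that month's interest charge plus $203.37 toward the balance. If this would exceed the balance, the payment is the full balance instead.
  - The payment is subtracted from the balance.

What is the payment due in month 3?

$213.37

Month 1: opening $690.72; interest $23.00 → $713.72; payment $226.37; balance $487.35
Month 2: opening $487.35; interest $17.00 → $504.35; payment $220.37; balance $283.98
Month 3: opening $283.98; interest $10.00 → $293.98; payment $213.37; balance $80.61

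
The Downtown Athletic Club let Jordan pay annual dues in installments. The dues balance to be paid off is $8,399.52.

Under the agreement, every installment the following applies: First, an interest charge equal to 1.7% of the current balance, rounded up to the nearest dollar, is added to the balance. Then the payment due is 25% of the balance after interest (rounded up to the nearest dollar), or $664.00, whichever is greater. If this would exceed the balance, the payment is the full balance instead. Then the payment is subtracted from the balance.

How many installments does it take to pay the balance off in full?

Installment 1: opening $8,399.52; interest $143.00 → $8,542.52; payment $2,136.00; balance $6,406.52
Installment 2: opening $6,406.52; interest $109.00 → $6,515.52; payment $1,629.00; balance $4,886.52
Installment 3: opening $4,886.52; interest $84.00 → $4,970.52; payment $1,243.00; balance $3,727.52
Installment 4: opening $3,727.52; interest $64.00 → $3,791.52; payment $948.00; balance $2,843.52
Installment 5: opening $2,843.52; interest $49.00 → $2,892.52; payment $724.00; balance $2,168.52
Installment 6: opening $2,168.52; interest $37.00 → $2,205.52; payment $664.00; balance $1,541.52
Installment 7: opening $1,541.52; interest $27.00 → $1,568.52; payment $664.00; balance $904.52
Installment 8: opening $904.52; interest $16.00 → $920.52; payment $664.00; balance $256.52
Installment 9: opening $256.52; interest $5.00 → $261.52; payment $261.52; balance $0.00
Balance reaches $0.00 in installment 9.

9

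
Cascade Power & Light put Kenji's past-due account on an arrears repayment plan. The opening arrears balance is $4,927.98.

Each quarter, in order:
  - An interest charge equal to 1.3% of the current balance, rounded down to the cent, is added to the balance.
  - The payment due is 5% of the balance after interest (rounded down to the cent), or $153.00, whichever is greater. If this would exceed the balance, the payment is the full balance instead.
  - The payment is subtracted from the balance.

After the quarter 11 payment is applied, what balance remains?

# | Opening | Interest | Payment | End bal
1 | $4,927.98 | $64.06 | $249.60 | $4,742.44
2 | $4,742.44 | $61.65 | $240.20 | $4,563.89
3 | $4,563.89 | $59.33 | $231.16 | $4,392.06
4 | $4,392.06 | $57.09 | $222.45 | $4,226.70
5 | $4,226.70 | $54.94 | $214.08 | $4,067.56
6 | $4,067.56 | $52.87 | $206.02 | $3,914.41
7 | $3,914.41 | $50.88 | $198.26 | $3,767.03
8 | $3,767.03 | $48.97 | $190.80 | $3,625.20
9 | $3,625.20 | $47.12 | $183.61 | $3,488.71
10 | $3,488.71 | $45.35 | $176.70 | $3,357.36
11 | $3,357.36 | $43.64 | $170.05 | $3,230.95

$3,230.95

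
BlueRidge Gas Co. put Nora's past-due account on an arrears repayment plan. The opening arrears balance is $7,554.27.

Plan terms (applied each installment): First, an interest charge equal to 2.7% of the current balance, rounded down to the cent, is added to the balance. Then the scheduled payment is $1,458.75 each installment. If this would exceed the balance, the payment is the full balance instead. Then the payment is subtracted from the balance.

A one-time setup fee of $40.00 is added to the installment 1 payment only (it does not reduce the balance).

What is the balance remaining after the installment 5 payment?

$932.26

Installment 1: opening $7,554.27; interest $203.96 → $7,758.23; payment $1,458.75 (+ $40.00 fee); balance $6,299.48
Installment 2: opening $6,299.48; interest $170.08 → $6,469.56; payment $1,458.75; balance $5,010.81
Installment 3: opening $5,010.81; interest $135.29 → $5,146.10; payment $1,458.75; balance $3,687.35
Installment 4: opening $3,687.35; interest $99.55 → $3,786.90; payment $1,458.75; balance $2,328.15
Installment 5: opening $2,328.15; interest $62.86 → $2,391.01; payment $1,458.75; balance $932.26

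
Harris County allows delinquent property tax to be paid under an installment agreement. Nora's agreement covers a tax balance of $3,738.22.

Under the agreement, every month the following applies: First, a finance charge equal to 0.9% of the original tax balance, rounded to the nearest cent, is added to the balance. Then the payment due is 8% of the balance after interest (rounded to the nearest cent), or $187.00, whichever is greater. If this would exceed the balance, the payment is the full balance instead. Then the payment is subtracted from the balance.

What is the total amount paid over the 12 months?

$2,652.30

Month 1: opening $3,738.22; interest $33.64 → $3,771.86; payment $301.75; balance $3,470.11
Month 2: opening $3,470.11; interest $33.64 → $3,503.75; payment $280.30; balance $3,223.45
Month 3: opening $3,223.45; interest $33.64 → $3,257.09; payment $260.57; balance $2,996.52
Month 4: opening $2,996.52; interest $33.64 → $3,030.16; payment $242.41; balance $2,787.75
Month 5: opening $2,787.75; interest $33.64 → $2,821.39; payment $225.71; balance $2,595.68
Month 6: opening $2,595.68; interest $33.64 → $2,629.32; payment $210.35; balance $2,418.97
Month 7: opening $2,418.97; interest $33.64 → $2,452.61; payment $196.21; balance $2,256.40
Month 8: opening $2,256.40; interest $33.64 → $2,290.04; payment $187.00; balance $2,103.04
Month 9: opening $2,103.04; interest $33.64 → $2,136.68; payment $187.00; balance $1,949.68
Month 10: opening $1,949.68; interest $33.64 → $1,983.32; payment $187.00; balance $1,796.32
Month 11: opening $1,796.32; interest $33.64 → $1,829.96; payment $187.00; balance $1,642.96
Month 12: opening $1,642.96; interest $33.64 → $1,676.60; payment $187.00; balance $1,489.60
Total paid: $2,652.30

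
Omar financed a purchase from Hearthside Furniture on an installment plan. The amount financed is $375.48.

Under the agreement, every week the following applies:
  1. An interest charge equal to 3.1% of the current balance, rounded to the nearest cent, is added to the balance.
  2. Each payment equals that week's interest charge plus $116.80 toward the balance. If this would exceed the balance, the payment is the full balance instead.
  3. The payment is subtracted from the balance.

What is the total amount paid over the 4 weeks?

Week 1: opening $375.48; interest $11.64 → $387.12; payment $128.44; balance $258.68
Week 2: opening $258.68; interest $8.02 → $266.70; payment $124.82; balance $141.88
Week 3: opening $141.88; interest $4.40 → $146.28; payment $121.20; balance $25.08
Week 4: opening $25.08; interest $0.78 → $25.86; payment $25.86; balance $0.00
Total paid: $400.32

$400.32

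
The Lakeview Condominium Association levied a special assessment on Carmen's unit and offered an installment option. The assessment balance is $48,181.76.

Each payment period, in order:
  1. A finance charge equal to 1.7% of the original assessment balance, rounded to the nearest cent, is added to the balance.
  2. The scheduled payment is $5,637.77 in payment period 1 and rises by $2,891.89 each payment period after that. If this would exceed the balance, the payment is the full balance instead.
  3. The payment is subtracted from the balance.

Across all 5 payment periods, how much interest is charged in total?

Payment period 1: opening $48,181.76; interest $819.09 → $49,000.85; payment $5,637.77; balance $43,363.08
Payment period 2: opening $43,363.08; interest $819.09 → $44,182.17; payment $8,529.66; balance $35,652.51
Payment period 3: opening $35,652.51; interest $819.09 → $36,471.60; payment $11,421.55; balance $25,050.05
Payment period 4: opening $25,050.05; interest $819.09 → $25,869.14; payment $14,313.44; balance $11,555.70
Payment period 5: opening $11,555.70; interest $819.09 → $12,374.79; payment $12,374.79; balance $0.00
Total interest: $819.09 + $819.09 + $819.09 + $819.09 + $819.09 = $4,095.45

$4,095.45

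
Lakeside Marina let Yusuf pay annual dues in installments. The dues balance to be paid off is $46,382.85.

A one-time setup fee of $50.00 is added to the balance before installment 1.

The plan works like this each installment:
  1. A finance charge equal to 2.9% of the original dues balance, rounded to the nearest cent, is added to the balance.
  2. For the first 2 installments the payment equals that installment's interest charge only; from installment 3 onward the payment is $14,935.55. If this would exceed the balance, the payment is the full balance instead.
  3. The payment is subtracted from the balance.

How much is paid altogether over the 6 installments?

# | Opening | Interest | Payment | End bal
1 | $46,432.85 | $1,345.10 | $1,345.10 | $46,432.85
2 | $46,432.85 | $1,345.10 | $1,345.10 | $46,432.85
3 | $46,432.85 | $1,345.10 | $14,935.55 | $32,842.40
4 | $32,842.40 | $1,345.10 | $14,935.55 | $19,251.95
5 | $19,251.95 | $1,345.10 | $14,935.55 | $5,661.50
6 | $5,661.50 | $1,345.10 | $7,006.60 | $0.00
Total paid: $54,503.45

$54,503.45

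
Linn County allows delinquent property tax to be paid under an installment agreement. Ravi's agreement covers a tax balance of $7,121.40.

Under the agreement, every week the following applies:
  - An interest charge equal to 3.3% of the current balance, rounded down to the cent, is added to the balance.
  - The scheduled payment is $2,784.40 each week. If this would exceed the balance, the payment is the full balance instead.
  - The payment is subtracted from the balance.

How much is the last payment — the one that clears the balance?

Week 1: opening $7,121.40; interest $235.00 → $7,356.40; payment $2,784.40; balance $4,572.00
Week 2: opening $4,572.00; interest $150.87 → $4,722.87; payment $2,784.40; balance $1,938.47
Week 3: opening $1,938.47; interest $63.96 → $2,002.43; payment $2,002.43; balance $0.00

$2,002.43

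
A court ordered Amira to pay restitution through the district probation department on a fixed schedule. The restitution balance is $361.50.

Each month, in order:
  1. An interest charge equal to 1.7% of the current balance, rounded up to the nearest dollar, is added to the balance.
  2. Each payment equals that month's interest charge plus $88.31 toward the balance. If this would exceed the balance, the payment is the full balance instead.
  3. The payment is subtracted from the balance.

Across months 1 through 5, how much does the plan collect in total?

# | Opening | Interest | Payment | End bal
1 | $361.50 | $7.00 | $95.31 | $273.19
2 | $273.19 | $5.00 | $93.31 | $184.88
3 | $184.88 | $4.00 | $92.31 | $96.57
4 | $96.57 | $2.00 | $90.31 | $8.26
5 | $8.26 | $1.00 | $9.26 | $0.00
Total paid: $380.50

$380.50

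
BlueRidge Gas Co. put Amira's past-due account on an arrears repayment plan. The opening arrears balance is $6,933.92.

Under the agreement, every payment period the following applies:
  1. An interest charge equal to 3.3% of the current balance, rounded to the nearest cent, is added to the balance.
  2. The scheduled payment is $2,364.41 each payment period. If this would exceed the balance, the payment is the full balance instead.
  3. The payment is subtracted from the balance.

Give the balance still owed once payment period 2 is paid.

$2,592.26

Payment period 1: opening $6,933.92; interest $228.82 → $7,162.74; payment $2,364.41; balance $4,798.33
Payment period 2: opening $4,798.33; interest $158.34 → $4,956.67; payment $2,364.41; balance $2,592.26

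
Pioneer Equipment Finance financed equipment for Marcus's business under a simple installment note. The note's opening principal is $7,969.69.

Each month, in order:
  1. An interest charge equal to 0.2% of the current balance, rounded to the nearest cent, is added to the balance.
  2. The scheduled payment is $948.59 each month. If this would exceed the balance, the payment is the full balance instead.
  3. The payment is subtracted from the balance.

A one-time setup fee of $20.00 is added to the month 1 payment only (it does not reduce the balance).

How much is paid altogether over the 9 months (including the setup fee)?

$8,065.68

# | Opening | Interest | Payment | Fee | End bal
1 | $7,969.69 | $15.94 | $948.59 | $20.00 | $7,037.04
2 | $7,037.04 | $14.07 | $948.59 | — | $6,102.52
3 | $6,102.52 | $12.21 | $948.59 | — | $5,166.14
4 | $5,166.14 | $10.33 | $948.59 | — | $4,227.88
5 | $4,227.88 | $8.46 | $948.59 | — | $3,287.75
6 | $3,287.75 | $6.58 | $948.59 | — | $2,345.74
7 | $2,345.74 | $4.69 | $948.59 | — | $1,401.84
8 | $1,401.84 | $2.80 | $948.59 | — | $456.05
9 | $456.05 | $0.91 | $456.96 | — | $0.00
Total paid: $8,065.68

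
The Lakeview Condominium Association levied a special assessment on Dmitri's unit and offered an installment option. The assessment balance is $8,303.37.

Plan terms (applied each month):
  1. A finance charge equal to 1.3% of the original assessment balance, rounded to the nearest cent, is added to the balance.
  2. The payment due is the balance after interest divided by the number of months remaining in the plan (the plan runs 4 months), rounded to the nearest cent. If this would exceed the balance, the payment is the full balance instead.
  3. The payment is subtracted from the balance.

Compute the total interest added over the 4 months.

$431.76

Month 1: $8,303.37 +$107.94 interest = $8,411.31; pay $2,102.83 → $6,308.48
Month 2: $6,308.48 +$107.94 interest = $6,416.42; pay $2,138.81 → $4,277.61
Month 3: $4,277.61 +$107.94 interest = $4,385.55; pay $2,192.78 → $2,192.77
Month 4: $2,192.77 +$107.94 interest = $2,300.71; pay $2,300.71 → $0.00
Total interest: $107.94 + $107.94 + $107.94 + $107.94 = $431.76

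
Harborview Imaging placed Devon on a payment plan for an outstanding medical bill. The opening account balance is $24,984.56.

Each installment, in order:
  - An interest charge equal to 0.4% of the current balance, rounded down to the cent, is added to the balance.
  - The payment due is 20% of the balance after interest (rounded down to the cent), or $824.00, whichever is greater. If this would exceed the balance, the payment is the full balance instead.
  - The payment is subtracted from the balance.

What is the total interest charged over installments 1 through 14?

Installment 1: opening $24,984.56; interest $99.93 → $25,084.49; payment $5,016.89; balance $20,067.60
Installment 2: opening $20,067.60; interest $80.27 → $20,147.87; payment $4,029.57; balance $16,118.30
Installment 3: opening $16,118.30; interest $64.47 → $16,182.77; payment $3,236.55; balance $12,946.22
Installment 4: opening $12,946.22; interest $51.78 → $12,998.00; payment $2,599.60; balance $10,398.40
Installment 5: opening $10,398.40; interest $41.59 → $10,439.99; payment $2,087.99; balance $8,352.00
Installment 6: opening $8,352.00; interest $33.40 → $8,385.40; payment $1,677.08; balance $6,708.32
Installment 7: opening $6,708.32; interest $26.83 → $6,735.15; payment $1,347.03; balance $5,388.12
Installment 8: opening $5,388.12; interest $21.55 → $5,409.67; payment $1,081.93; balance $4,327.74
Installment 9: opening $4,327.74; interest $17.31 → $4,345.05; payment $869.01; balance $3,476.04
Installment 10: opening $3,476.04; interest $13.90 → $3,489.94; payment $824.00; balance $2,665.94
Installment 11: opening $2,665.94; interest $10.66 → $2,676.60; payment $824.00; balance $1,852.60
Installment 12: opening $1,852.60; interest $7.41 → $1,860.01; payment $824.00; balance $1,036.01
Installment 13: opening $1,036.01; interest $4.14 → $1,040.15; payment $824.00; balance $216.15
Installment 14: opening $216.15; interest $0.86 → $217.01; payment $217.01; balance $0.00
Total interest: $99.93 + $80.27 + $64.47 + $51.78 + $41.59 + $33.40 + $26.83 + $21.55 + $17.31 + $13.90 + $10.66 + $7.41 + $4.14 + $0.86 = $474.10

$474.10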